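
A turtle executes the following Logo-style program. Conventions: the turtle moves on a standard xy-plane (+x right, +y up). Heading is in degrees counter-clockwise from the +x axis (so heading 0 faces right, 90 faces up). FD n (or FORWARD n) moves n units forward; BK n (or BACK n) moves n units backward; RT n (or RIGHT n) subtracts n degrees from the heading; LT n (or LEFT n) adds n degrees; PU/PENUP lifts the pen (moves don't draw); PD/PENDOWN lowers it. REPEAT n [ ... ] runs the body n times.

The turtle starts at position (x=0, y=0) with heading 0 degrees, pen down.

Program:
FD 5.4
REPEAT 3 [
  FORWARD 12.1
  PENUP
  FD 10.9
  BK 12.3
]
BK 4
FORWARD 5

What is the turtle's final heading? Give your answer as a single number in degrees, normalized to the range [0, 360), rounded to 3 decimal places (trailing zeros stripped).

Executing turtle program step by step:
Start: pos=(0,0), heading=0, pen down
FD 5.4: (0,0) -> (5.4,0) [heading=0, draw]
REPEAT 3 [
  -- iteration 1/3 --
  FD 12.1: (5.4,0) -> (17.5,0) [heading=0, draw]
  PU: pen up
  FD 10.9: (17.5,0) -> (28.4,0) [heading=0, move]
  BK 12.3: (28.4,0) -> (16.1,0) [heading=0, move]
  -- iteration 2/3 --
  FD 12.1: (16.1,0) -> (28.2,0) [heading=0, move]
  PU: pen up
  FD 10.9: (28.2,0) -> (39.1,0) [heading=0, move]
  BK 12.3: (39.1,0) -> (26.8,0) [heading=0, move]
  -- iteration 3/3 --
  FD 12.1: (26.8,0) -> (38.9,0) [heading=0, move]
  PU: pen up
  FD 10.9: (38.9,0) -> (49.8,0) [heading=0, move]
  BK 12.3: (49.8,0) -> (37.5,0) [heading=0, move]
]
BK 4: (37.5,0) -> (33.5,0) [heading=0, move]
FD 5: (33.5,0) -> (38.5,0) [heading=0, move]
Final: pos=(38.5,0), heading=0, 2 segment(s) drawn

Answer: 0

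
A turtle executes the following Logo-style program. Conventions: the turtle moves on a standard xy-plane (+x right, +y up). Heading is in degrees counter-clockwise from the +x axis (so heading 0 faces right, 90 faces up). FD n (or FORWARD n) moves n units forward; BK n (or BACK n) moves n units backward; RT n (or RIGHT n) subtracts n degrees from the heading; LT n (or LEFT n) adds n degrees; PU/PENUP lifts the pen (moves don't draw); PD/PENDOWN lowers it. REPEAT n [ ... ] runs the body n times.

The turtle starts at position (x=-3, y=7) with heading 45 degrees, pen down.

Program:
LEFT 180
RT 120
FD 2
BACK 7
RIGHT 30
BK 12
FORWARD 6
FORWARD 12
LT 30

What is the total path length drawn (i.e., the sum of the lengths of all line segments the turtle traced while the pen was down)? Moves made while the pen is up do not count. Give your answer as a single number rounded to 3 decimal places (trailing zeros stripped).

Answer: 39

Derivation:
Executing turtle program step by step:
Start: pos=(-3,7), heading=45, pen down
LT 180: heading 45 -> 225
RT 120: heading 225 -> 105
FD 2: (-3,7) -> (-3.518,8.932) [heading=105, draw]
BK 7: (-3.518,8.932) -> (-1.706,2.17) [heading=105, draw]
RT 30: heading 105 -> 75
BK 12: (-1.706,2.17) -> (-4.812,-9.421) [heading=75, draw]
FD 6: (-4.812,-9.421) -> (-3.259,-3.625) [heading=75, draw]
FD 12: (-3.259,-3.625) -> (-0.153,7.966) [heading=75, draw]
LT 30: heading 75 -> 105
Final: pos=(-0.153,7.966), heading=105, 5 segment(s) drawn

Segment lengths:
  seg 1: (-3,7) -> (-3.518,8.932), length = 2
  seg 2: (-3.518,8.932) -> (-1.706,2.17), length = 7
  seg 3: (-1.706,2.17) -> (-4.812,-9.421), length = 12
  seg 4: (-4.812,-9.421) -> (-3.259,-3.625), length = 6
  seg 5: (-3.259,-3.625) -> (-0.153,7.966), length = 12
Total = 39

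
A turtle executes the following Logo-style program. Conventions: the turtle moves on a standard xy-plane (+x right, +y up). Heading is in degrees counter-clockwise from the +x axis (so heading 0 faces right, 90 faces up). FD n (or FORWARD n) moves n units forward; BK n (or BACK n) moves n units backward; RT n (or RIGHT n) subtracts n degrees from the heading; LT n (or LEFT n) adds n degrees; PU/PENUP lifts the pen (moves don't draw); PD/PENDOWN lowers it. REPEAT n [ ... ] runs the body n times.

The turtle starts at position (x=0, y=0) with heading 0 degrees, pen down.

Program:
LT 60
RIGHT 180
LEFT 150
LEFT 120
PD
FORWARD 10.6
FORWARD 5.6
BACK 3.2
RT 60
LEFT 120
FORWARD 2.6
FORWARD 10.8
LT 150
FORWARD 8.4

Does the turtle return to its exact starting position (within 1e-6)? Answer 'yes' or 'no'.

Answer: no

Derivation:
Executing turtle program step by step:
Start: pos=(0,0), heading=0, pen down
LT 60: heading 0 -> 60
RT 180: heading 60 -> 240
LT 150: heading 240 -> 30
LT 120: heading 30 -> 150
PD: pen down
FD 10.6: (0,0) -> (-9.18,5.3) [heading=150, draw]
FD 5.6: (-9.18,5.3) -> (-14.03,8.1) [heading=150, draw]
BK 3.2: (-14.03,8.1) -> (-11.258,6.5) [heading=150, draw]
RT 60: heading 150 -> 90
LT 120: heading 90 -> 210
FD 2.6: (-11.258,6.5) -> (-13.51,5.2) [heading=210, draw]
FD 10.8: (-13.51,5.2) -> (-22.863,-0.2) [heading=210, draw]
LT 150: heading 210 -> 0
FD 8.4: (-22.863,-0.2) -> (-14.463,-0.2) [heading=0, draw]
Final: pos=(-14.463,-0.2), heading=0, 6 segment(s) drawn

Start position: (0, 0)
Final position: (-14.463, -0.2)
Distance = 14.464; >= 1e-6 -> NOT closed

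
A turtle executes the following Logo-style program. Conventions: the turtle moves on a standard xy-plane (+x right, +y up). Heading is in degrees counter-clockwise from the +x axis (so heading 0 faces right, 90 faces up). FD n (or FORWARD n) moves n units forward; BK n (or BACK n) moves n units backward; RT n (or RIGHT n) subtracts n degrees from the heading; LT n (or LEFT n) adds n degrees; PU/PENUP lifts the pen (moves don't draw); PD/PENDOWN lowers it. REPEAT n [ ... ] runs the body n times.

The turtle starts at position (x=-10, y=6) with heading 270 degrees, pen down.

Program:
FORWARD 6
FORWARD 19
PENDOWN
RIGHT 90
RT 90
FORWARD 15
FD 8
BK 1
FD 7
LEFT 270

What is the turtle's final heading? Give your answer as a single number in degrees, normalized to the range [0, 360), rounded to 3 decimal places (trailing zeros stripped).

Executing turtle program step by step:
Start: pos=(-10,6), heading=270, pen down
FD 6: (-10,6) -> (-10,0) [heading=270, draw]
FD 19: (-10,0) -> (-10,-19) [heading=270, draw]
PD: pen down
RT 90: heading 270 -> 180
RT 90: heading 180 -> 90
FD 15: (-10,-19) -> (-10,-4) [heading=90, draw]
FD 8: (-10,-4) -> (-10,4) [heading=90, draw]
BK 1: (-10,4) -> (-10,3) [heading=90, draw]
FD 7: (-10,3) -> (-10,10) [heading=90, draw]
LT 270: heading 90 -> 0
Final: pos=(-10,10), heading=0, 6 segment(s) drawn

Answer: 0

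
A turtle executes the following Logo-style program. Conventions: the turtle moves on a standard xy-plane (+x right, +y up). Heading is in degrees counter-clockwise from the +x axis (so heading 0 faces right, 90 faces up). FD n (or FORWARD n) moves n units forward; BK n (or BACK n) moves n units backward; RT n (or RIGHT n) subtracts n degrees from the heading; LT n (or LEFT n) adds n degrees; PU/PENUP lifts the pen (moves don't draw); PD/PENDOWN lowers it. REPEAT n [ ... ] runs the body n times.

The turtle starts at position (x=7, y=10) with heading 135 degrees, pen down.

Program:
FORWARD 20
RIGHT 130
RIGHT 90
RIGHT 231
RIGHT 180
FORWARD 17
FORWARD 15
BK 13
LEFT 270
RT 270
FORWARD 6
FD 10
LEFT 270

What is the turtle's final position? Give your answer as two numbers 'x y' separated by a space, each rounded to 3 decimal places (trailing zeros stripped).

Answer: -32.319 -0.171

Derivation:
Executing turtle program step by step:
Start: pos=(7,10), heading=135, pen down
FD 20: (7,10) -> (-7.142,24.142) [heading=135, draw]
RT 130: heading 135 -> 5
RT 90: heading 5 -> 275
RT 231: heading 275 -> 44
RT 180: heading 44 -> 224
FD 17: (-7.142,24.142) -> (-19.371,12.333) [heading=224, draw]
FD 15: (-19.371,12.333) -> (-30.161,1.913) [heading=224, draw]
BK 13: (-30.161,1.913) -> (-20.81,10.944) [heading=224, draw]
LT 270: heading 224 -> 134
RT 270: heading 134 -> 224
FD 6: (-20.81,10.944) -> (-25.126,6.776) [heading=224, draw]
FD 10: (-25.126,6.776) -> (-32.319,-0.171) [heading=224, draw]
LT 270: heading 224 -> 134
Final: pos=(-32.319,-0.171), heading=134, 6 segment(s) drawn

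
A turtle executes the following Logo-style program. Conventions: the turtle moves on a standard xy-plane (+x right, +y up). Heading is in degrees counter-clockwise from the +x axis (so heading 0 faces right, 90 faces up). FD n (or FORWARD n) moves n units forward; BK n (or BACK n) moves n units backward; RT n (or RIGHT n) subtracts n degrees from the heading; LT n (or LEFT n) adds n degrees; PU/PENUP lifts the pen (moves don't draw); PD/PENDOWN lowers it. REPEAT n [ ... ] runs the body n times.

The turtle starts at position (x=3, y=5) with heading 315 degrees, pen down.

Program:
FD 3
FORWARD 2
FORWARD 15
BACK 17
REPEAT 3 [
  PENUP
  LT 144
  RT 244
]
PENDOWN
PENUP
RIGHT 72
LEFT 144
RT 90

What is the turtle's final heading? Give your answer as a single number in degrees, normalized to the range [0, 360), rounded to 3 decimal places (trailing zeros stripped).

Executing turtle program step by step:
Start: pos=(3,5), heading=315, pen down
FD 3: (3,5) -> (5.121,2.879) [heading=315, draw]
FD 2: (5.121,2.879) -> (6.536,1.464) [heading=315, draw]
FD 15: (6.536,1.464) -> (17.142,-9.142) [heading=315, draw]
BK 17: (17.142,-9.142) -> (5.121,2.879) [heading=315, draw]
REPEAT 3 [
  -- iteration 1/3 --
  PU: pen up
  LT 144: heading 315 -> 99
  RT 244: heading 99 -> 215
  -- iteration 2/3 --
  PU: pen up
  LT 144: heading 215 -> 359
  RT 244: heading 359 -> 115
  -- iteration 3/3 --
  PU: pen up
  LT 144: heading 115 -> 259
  RT 244: heading 259 -> 15
]
PD: pen down
PU: pen up
RT 72: heading 15 -> 303
LT 144: heading 303 -> 87
RT 90: heading 87 -> 357
Final: pos=(5.121,2.879), heading=357, 4 segment(s) drawn

Answer: 357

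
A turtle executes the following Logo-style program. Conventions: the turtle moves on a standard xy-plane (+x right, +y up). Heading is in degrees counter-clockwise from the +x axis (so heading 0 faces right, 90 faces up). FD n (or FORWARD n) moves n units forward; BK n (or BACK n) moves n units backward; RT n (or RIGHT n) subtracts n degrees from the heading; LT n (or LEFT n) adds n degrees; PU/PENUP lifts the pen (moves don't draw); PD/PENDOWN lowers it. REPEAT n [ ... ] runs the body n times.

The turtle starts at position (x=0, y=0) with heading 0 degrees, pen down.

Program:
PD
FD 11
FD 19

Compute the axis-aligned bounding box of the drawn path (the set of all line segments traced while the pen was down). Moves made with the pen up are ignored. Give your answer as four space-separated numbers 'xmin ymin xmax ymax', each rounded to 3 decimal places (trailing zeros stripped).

Executing turtle program step by step:
Start: pos=(0,0), heading=0, pen down
PD: pen down
FD 11: (0,0) -> (11,0) [heading=0, draw]
FD 19: (11,0) -> (30,0) [heading=0, draw]
Final: pos=(30,0), heading=0, 2 segment(s) drawn

Segment endpoints: x in {0, 11, 30}, y in {0}
xmin=0, ymin=0, xmax=30, ymax=0

Answer: 0 0 30 0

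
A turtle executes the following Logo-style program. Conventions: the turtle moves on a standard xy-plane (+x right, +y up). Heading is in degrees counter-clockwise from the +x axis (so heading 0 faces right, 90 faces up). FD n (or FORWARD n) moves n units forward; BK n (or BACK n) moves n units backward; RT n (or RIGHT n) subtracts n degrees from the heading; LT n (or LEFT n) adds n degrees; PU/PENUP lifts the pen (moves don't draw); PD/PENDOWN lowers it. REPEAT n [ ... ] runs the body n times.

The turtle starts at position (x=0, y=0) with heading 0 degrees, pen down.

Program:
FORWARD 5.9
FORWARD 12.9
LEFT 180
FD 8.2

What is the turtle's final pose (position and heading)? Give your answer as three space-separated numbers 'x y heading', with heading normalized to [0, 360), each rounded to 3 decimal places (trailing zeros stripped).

Executing turtle program step by step:
Start: pos=(0,0), heading=0, pen down
FD 5.9: (0,0) -> (5.9,0) [heading=0, draw]
FD 12.9: (5.9,0) -> (18.8,0) [heading=0, draw]
LT 180: heading 0 -> 180
FD 8.2: (18.8,0) -> (10.6,0) [heading=180, draw]
Final: pos=(10.6,0), heading=180, 3 segment(s) drawn

Answer: 10.6 0 180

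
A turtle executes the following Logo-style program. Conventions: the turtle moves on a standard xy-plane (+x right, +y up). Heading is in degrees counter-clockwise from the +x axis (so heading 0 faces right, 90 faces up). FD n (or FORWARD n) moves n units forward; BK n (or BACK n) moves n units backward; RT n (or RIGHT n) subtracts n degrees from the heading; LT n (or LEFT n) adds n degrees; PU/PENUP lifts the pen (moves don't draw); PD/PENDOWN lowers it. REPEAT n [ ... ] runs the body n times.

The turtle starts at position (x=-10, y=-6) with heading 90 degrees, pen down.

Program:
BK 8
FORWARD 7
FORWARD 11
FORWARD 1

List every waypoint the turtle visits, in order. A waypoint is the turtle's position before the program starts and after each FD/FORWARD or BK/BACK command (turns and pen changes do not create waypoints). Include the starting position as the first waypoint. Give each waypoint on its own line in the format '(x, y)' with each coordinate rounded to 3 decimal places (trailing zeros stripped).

Answer: (-10, -6)
(-10, -14)
(-10, -7)
(-10, 4)
(-10, 5)

Derivation:
Executing turtle program step by step:
Start: pos=(-10,-6), heading=90, pen down
BK 8: (-10,-6) -> (-10,-14) [heading=90, draw]
FD 7: (-10,-14) -> (-10,-7) [heading=90, draw]
FD 11: (-10,-7) -> (-10,4) [heading=90, draw]
FD 1: (-10,4) -> (-10,5) [heading=90, draw]
Final: pos=(-10,5), heading=90, 4 segment(s) drawn
Waypoints (5 total):
(-10, -6)
(-10, -14)
(-10, -7)
(-10, 4)
(-10, 5)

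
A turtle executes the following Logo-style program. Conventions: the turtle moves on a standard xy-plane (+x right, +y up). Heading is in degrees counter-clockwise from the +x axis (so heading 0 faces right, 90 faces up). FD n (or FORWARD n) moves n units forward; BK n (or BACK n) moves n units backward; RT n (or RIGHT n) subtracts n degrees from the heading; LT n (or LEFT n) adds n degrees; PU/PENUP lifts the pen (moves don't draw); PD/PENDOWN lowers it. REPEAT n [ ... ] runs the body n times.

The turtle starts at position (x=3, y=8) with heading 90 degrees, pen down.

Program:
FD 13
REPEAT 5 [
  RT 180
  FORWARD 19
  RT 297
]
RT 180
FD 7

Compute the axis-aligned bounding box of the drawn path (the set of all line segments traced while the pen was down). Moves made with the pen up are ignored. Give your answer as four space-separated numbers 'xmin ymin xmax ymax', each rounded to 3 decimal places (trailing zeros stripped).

Executing turtle program step by step:
Start: pos=(3,8), heading=90, pen down
FD 13: (3,8) -> (3,21) [heading=90, draw]
REPEAT 5 [
  -- iteration 1/5 --
  RT 180: heading 90 -> 270
  FD 19: (3,21) -> (3,2) [heading=270, draw]
  RT 297: heading 270 -> 333
  -- iteration 2/5 --
  RT 180: heading 333 -> 153
  FD 19: (3,2) -> (-13.929,10.626) [heading=153, draw]
  RT 297: heading 153 -> 216
  -- iteration 3/5 --
  RT 180: heading 216 -> 36
  FD 19: (-13.929,10.626) -> (1.442,21.794) [heading=36, draw]
  RT 297: heading 36 -> 99
  -- iteration 4/5 --
  RT 180: heading 99 -> 279
  FD 19: (1.442,21.794) -> (4.414,3.028) [heading=279, draw]
  RT 297: heading 279 -> 342
  -- iteration 5/5 --
  RT 180: heading 342 -> 162
  FD 19: (4.414,3.028) -> (-13.656,8.899) [heading=162, draw]
  RT 297: heading 162 -> 225
]
RT 180: heading 225 -> 45
FD 7: (-13.656,8.899) -> (-8.706,13.849) [heading=45, draw]
Final: pos=(-8.706,13.849), heading=45, 7 segment(s) drawn

Segment endpoints: x in {-13.929, -13.656, -8.706, 1.442, 3, 3, 3, 4.414}, y in {2, 3.028, 8, 8.899, 10.626, 13.849, 21, 21.794}
xmin=-13.929, ymin=2, xmax=4.414, ymax=21.794

Answer: -13.929 2 4.414 21.794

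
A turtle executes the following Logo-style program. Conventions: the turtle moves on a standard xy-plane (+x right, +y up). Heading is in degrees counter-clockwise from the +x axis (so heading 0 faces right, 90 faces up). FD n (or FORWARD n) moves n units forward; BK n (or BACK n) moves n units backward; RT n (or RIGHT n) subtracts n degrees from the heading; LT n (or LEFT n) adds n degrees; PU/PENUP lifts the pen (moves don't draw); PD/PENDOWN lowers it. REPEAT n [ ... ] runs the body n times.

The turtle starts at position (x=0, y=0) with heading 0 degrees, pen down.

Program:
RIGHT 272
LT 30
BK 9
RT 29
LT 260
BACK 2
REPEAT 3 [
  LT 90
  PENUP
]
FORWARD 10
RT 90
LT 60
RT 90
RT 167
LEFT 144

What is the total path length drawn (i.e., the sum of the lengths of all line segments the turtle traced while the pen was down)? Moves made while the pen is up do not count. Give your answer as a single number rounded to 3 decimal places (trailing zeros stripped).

Answer: 11

Derivation:
Executing turtle program step by step:
Start: pos=(0,0), heading=0, pen down
RT 272: heading 0 -> 88
LT 30: heading 88 -> 118
BK 9: (0,0) -> (4.225,-7.947) [heading=118, draw]
RT 29: heading 118 -> 89
LT 260: heading 89 -> 349
BK 2: (4.225,-7.947) -> (2.262,-7.565) [heading=349, draw]
REPEAT 3 [
  -- iteration 1/3 --
  LT 90: heading 349 -> 79
  PU: pen up
  -- iteration 2/3 --
  LT 90: heading 79 -> 169
  PU: pen up
  -- iteration 3/3 --
  LT 90: heading 169 -> 259
  PU: pen up
]
FD 10: (2.262,-7.565) -> (0.354,-17.381) [heading=259, move]
RT 90: heading 259 -> 169
LT 60: heading 169 -> 229
RT 90: heading 229 -> 139
RT 167: heading 139 -> 332
LT 144: heading 332 -> 116
Final: pos=(0.354,-17.381), heading=116, 2 segment(s) drawn

Segment lengths:
  seg 1: (0,0) -> (4.225,-7.947), length = 9
  seg 2: (4.225,-7.947) -> (2.262,-7.565), length = 2
Total = 11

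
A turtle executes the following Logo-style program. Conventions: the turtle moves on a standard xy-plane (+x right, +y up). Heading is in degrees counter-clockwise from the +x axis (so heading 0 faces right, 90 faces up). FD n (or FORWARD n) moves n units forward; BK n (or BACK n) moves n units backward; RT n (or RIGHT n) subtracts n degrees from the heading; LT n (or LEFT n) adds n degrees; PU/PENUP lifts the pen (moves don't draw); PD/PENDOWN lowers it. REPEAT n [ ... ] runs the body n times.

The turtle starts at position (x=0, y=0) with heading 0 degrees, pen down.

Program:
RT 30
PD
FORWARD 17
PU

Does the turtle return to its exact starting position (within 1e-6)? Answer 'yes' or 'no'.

Answer: no

Derivation:
Executing turtle program step by step:
Start: pos=(0,0), heading=0, pen down
RT 30: heading 0 -> 330
PD: pen down
FD 17: (0,0) -> (14.722,-8.5) [heading=330, draw]
PU: pen up
Final: pos=(14.722,-8.5), heading=330, 1 segment(s) drawn

Start position: (0, 0)
Final position: (14.722, -8.5)
Distance = 17; >= 1e-6 -> NOT closed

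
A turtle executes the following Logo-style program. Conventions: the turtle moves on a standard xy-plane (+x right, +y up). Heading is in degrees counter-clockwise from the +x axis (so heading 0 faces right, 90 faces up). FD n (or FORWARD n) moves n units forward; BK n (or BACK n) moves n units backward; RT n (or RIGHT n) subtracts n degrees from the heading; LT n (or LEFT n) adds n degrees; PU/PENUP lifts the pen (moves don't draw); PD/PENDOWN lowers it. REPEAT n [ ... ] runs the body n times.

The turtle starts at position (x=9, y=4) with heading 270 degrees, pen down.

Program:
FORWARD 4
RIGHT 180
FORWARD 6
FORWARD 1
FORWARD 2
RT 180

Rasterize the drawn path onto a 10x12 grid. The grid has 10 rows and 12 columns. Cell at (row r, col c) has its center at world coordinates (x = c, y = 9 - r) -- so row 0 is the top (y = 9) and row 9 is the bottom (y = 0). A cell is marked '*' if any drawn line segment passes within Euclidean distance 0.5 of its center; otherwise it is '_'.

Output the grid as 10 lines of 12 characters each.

Answer: _________*__
_________*__
_________*__
_________*__
_________*__
_________*__
_________*__
_________*__
_________*__
_________*__

Derivation:
Segment 0: (9,4) -> (9,0)
Segment 1: (9,0) -> (9,6)
Segment 2: (9,6) -> (9,7)
Segment 3: (9,7) -> (9,9)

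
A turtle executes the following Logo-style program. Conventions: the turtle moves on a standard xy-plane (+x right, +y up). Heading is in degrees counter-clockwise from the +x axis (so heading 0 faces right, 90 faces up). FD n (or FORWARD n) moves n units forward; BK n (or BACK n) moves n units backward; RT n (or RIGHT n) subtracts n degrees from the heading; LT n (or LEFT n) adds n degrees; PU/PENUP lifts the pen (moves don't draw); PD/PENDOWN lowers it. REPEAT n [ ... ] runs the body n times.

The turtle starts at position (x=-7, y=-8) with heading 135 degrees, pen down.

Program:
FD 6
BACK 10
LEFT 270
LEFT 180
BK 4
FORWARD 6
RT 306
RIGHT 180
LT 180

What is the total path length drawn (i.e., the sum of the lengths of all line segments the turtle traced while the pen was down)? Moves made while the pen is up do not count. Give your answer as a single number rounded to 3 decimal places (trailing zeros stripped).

Executing turtle program step by step:
Start: pos=(-7,-8), heading=135, pen down
FD 6: (-7,-8) -> (-11.243,-3.757) [heading=135, draw]
BK 10: (-11.243,-3.757) -> (-4.172,-10.828) [heading=135, draw]
LT 270: heading 135 -> 45
LT 180: heading 45 -> 225
BK 4: (-4.172,-10.828) -> (-1.343,-8) [heading=225, draw]
FD 6: (-1.343,-8) -> (-5.586,-12.243) [heading=225, draw]
RT 306: heading 225 -> 279
RT 180: heading 279 -> 99
LT 180: heading 99 -> 279
Final: pos=(-5.586,-12.243), heading=279, 4 segment(s) drawn

Segment lengths:
  seg 1: (-7,-8) -> (-11.243,-3.757), length = 6
  seg 2: (-11.243,-3.757) -> (-4.172,-10.828), length = 10
  seg 3: (-4.172,-10.828) -> (-1.343,-8), length = 4
  seg 4: (-1.343,-8) -> (-5.586,-12.243), length = 6
Total = 26

Answer: 26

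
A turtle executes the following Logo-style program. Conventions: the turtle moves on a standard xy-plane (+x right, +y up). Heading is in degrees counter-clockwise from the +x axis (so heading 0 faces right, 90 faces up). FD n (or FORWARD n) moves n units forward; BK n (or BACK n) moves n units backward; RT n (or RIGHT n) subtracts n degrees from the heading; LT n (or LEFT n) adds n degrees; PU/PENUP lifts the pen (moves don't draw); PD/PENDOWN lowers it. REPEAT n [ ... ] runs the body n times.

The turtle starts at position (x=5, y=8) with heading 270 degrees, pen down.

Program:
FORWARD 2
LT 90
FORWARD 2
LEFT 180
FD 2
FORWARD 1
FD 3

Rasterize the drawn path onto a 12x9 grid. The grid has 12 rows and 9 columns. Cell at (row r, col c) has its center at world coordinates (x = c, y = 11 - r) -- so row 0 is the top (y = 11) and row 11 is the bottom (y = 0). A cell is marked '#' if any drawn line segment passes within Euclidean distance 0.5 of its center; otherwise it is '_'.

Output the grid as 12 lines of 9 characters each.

Segment 0: (5,8) -> (5,6)
Segment 1: (5,6) -> (7,6)
Segment 2: (7,6) -> (5,6)
Segment 3: (5,6) -> (4,6)
Segment 4: (4,6) -> (1,6)

Answer: _________
_________
_________
_____#___
_____#___
_#######_
_________
_________
_________
_________
_________
_________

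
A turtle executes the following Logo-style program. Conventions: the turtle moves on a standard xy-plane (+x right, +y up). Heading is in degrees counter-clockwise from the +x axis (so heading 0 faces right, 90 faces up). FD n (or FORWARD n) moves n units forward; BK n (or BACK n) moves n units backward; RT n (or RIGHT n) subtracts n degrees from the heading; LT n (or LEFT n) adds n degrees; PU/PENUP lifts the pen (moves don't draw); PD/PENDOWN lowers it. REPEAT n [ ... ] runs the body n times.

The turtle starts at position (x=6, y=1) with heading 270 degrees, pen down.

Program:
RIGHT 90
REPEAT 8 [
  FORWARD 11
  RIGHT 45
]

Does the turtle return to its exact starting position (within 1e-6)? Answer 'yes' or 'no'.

Answer: yes

Derivation:
Executing turtle program step by step:
Start: pos=(6,1), heading=270, pen down
RT 90: heading 270 -> 180
REPEAT 8 [
  -- iteration 1/8 --
  FD 11: (6,1) -> (-5,1) [heading=180, draw]
  RT 45: heading 180 -> 135
  -- iteration 2/8 --
  FD 11: (-5,1) -> (-12.778,8.778) [heading=135, draw]
  RT 45: heading 135 -> 90
  -- iteration 3/8 --
  FD 11: (-12.778,8.778) -> (-12.778,19.778) [heading=90, draw]
  RT 45: heading 90 -> 45
  -- iteration 4/8 --
  FD 11: (-12.778,19.778) -> (-5,27.556) [heading=45, draw]
  RT 45: heading 45 -> 0
  -- iteration 5/8 --
  FD 11: (-5,27.556) -> (6,27.556) [heading=0, draw]
  RT 45: heading 0 -> 315
  -- iteration 6/8 --
  FD 11: (6,27.556) -> (13.778,19.778) [heading=315, draw]
  RT 45: heading 315 -> 270
  -- iteration 7/8 --
  FD 11: (13.778,19.778) -> (13.778,8.778) [heading=270, draw]
  RT 45: heading 270 -> 225
  -- iteration 8/8 --
  FD 11: (13.778,8.778) -> (6,1) [heading=225, draw]
  RT 45: heading 225 -> 180
]
Final: pos=(6,1), heading=180, 8 segment(s) drawn

Start position: (6, 1)
Final position: (6, 1)
Distance = 0; < 1e-6 -> CLOSED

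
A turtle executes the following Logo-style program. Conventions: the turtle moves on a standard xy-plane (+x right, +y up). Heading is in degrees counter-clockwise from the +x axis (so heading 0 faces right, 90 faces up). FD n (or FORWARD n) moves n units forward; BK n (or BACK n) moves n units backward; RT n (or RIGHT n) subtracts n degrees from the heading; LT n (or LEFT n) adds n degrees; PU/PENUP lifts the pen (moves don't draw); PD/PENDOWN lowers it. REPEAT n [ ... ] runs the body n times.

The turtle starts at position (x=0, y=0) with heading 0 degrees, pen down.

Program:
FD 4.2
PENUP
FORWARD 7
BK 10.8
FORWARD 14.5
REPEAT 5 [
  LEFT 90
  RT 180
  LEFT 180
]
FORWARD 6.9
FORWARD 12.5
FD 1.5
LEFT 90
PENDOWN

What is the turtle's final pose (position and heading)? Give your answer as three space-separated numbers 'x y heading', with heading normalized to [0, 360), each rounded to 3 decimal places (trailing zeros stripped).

Answer: 14.9 20.9 180

Derivation:
Executing turtle program step by step:
Start: pos=(0,0), heading=0, pen down
FD 4.2: (0,0) -> (4.2,0) [heading=0, draw]
PU: pen up
FD 7: (4.2,0) -> (11.2,0) [heading=0, move]
BK 10.8: (11.2,0) -> (0.4,0) [heading=0, move]
FD 14.5: (0.4,0) -> (14.9,0) [heading=0, move]
REPEAT 5 [
  -- iteration 1/5 --
  LT 90: heading 0 -> 90
  RT 180: heading 90 -> 270
  LT 180: heading 270 -> 90
  -- iteration 2/5 --
  LT 90: heading 90 -> 180
  RT 180: heading 180 -> 0
  LT 180: heading 0 -> 180
  -- iteration 3/5 --
  LT 90: heading 180 -> 270
  RT 180: heading 270 -> 90
  LT 180: heading 90 -> 270
  -- iteration 4/5 --
  LT 90: heading 270 -> 0
  RT 180: heading 0 -> 180
  LT 180: heading 180 -> 0
  -- iteration 5/5 --
  LT 90: heading 0 -> 90
  RT 180: heading 90 -> 270
  LT 180: heading 270 -> 90
]
FD 6.9: (14.9,0) -> (14.9,6.9) [heading=90, move]
FD 12.5: (14.9,6.9) -> (14.9,19.4) [heading=90, move]
FD 1.5: (14.9,19.4) -> (14.9,20.9) [heading=90, move]
LT 90: heading 90 -> 180
PD: pen down
Final: pos=(14.9,20.9), heading=180, 1 segment(s) drawn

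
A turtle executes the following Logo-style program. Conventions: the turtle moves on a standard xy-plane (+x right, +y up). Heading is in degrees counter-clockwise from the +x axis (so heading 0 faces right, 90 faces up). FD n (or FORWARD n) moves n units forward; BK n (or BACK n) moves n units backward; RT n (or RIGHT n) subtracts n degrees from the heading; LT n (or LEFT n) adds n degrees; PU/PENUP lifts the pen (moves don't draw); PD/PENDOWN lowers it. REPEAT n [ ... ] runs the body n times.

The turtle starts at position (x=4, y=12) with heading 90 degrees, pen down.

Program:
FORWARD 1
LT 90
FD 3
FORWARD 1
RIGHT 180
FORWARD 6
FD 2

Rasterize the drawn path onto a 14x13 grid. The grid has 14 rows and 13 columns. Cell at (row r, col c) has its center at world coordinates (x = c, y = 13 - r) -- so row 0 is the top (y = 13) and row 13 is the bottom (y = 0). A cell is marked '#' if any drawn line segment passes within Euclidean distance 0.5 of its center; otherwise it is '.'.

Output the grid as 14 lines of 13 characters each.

Segment 0: (4,12) -> (4,13)
Segment 1: (4,13) -> (1,13)
Segment 2: (1,13) -> (0,13)
Segment 3: (0,13) -> (6,13)
Segment 4: (6,13) -> (8,13)

Answer: #########....
....#........
.............
.............
.............
.............
.............
.............
.............
.............
.............
.............
.............
.............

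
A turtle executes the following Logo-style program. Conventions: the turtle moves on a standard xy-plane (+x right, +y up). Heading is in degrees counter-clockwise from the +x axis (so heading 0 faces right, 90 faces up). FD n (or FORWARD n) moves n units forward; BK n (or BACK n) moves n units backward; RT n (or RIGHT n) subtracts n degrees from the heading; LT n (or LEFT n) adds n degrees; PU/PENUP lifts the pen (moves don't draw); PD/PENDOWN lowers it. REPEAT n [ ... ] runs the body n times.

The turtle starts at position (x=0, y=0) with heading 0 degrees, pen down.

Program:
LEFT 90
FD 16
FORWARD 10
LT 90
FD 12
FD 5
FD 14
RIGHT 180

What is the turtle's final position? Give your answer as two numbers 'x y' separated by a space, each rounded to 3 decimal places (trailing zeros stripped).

Answer: -31 26

Derivation:
Executing turtle program step by step:
Start: pos=(0,0), heading=0, pen down
LT 90: heading 0 -> 90
FD 16: (0,0) -> (0,16) [heading=90, draw]
FD 10: (0,16) -> (0,26) [heading=90, draw]
LT 90: heading 90 -> 180
FD 12: (0,26) -> (-12,26) [heading=180, draw]
FD 5: (-12,26) -> (-17,26) [heading=180, draw]
FD 14: (-17,26) -> (-31,26) [heading=180, draw]
RT 180: heading 180 -> 0
Final: pos=(-31,26), heading=0, 5 segment(s) drawn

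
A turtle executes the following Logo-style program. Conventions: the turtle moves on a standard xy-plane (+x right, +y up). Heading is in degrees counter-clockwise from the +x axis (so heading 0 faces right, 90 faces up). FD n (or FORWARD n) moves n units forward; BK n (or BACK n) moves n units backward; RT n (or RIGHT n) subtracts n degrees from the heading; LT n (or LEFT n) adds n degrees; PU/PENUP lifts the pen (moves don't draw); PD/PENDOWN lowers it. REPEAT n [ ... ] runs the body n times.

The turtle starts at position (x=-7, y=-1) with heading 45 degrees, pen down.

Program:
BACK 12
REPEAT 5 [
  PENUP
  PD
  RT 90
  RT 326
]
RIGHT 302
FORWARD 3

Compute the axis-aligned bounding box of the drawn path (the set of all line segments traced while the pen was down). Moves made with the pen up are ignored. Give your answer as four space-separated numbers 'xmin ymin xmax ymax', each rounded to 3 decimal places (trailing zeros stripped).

Executing turtle program step by step:
Start: pos=(-7,-1), heading=45, pen down
BK 12: (-7,-1) -> (-15.485,-9.485) [heading=45, draw]
REPEAT 5 [
  -- iteration 1/5 --
  PU: pen up
  PD: pen down
  RT 90: heading 45 -> 315
  RT 326: heading 315 -> 349
  -- iteration 2/5 --
  PU: pen up
  PD: pen down
  RT 90: heading 349 -> 259
  RT 326: heading 259 -> 293
  -- iteration 3/5 --
  PU: pen up
  PD: pen down
  RT 90: heading 293 -> 203
  RT 326: heading 203 -> 237
  -- iteration 4/5 --
  PU: pen up
  PD: pen down
  RT 90: heading 237 -> 147
  RT 326: heading 147 -> 181
  -- iteration 5/5 --
  PU: pen up
  PD: pen down
  RT 90: heading 181 -> 91
  RT 326: heading 91 -> 125
]
RT 302: heading 125 -> 183
FD 3: (-15.485,-9.485) -> (-18.481,-9.642) [heading=183, draw]
Final: pos=(-18.481,-9.642), heading=183, 2 segment(s) drawn

Segment endpoints: x in {-18.481, -15.485, -7}, y in {-9.642, -9.485, -1}
xmin=-18.481, ymin=-9.642, xmax=-7, ymax=-1

Answer: -18.481 -9.642 -7 -1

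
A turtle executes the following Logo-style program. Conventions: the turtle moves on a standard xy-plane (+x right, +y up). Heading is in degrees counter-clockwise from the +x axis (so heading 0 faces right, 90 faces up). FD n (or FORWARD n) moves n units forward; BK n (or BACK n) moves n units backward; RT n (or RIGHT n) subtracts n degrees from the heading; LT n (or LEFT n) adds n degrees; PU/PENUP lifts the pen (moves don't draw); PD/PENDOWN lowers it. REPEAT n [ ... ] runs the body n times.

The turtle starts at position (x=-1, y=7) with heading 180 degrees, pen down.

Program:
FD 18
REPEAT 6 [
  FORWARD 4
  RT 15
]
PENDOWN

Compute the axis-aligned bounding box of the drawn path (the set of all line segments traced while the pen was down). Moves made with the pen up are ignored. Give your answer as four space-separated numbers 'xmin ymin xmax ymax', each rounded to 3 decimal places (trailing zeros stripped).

Answer: -36.192 7 -1 20.192

Derivation:
Executing turtle program step by step:
Start: pos=(-1,7), heading=180, pen down
FD 18: (-1,7) -> (-19,7) [heading=180, draw]
REPEAT 6 [
  -- iteration 1/6 --
  FD 4: (-19,7) -> (-23,7) [heading=180, draw]
  RT 15: heading 180 -> 165
  -- iteration 2/6 --
  FD 4: (-23,7) -> (-26.864,8.035) [heading=165, draw]
  RT 15: heading 165 -> 150
  -- iteration 3/6 --
  FD 4: (-26.864,8.035) -> (-30.328,10.035) [heading=150, draw]
  RT 15: heading 150 -> 135
  -- iteration 4/6 --
  FD 4: (-30.328,10.035) -> (-33.156,12.864) [heading=135, draw]
  RT 15: heading 135 -> 120
  -- iteration 5/6 --
  FD 4: (-33.156,12.864) -> (-35.156,16.328) [heading=120, draw]
  RT 15: heading 120 -> 105
  -- iteration 6/6 --
  FD 4: (-35.156,16.328) -> (-36.192,20.192) [heading=105, draw]
  RT 15: heading 105 -> 90
]
PD: pen down
Final: pos=(-36.192,20.192), heading=90, 7 segment(s) drawn

Segment endpoints: x in {-36.192, -35.156, -33.156, -30.328, -26.864, -23, -19, -1}, y in {7, 7, 7, 8.035, 10.035, 12.864, 16.328, 20.192}
xmin=-36.192, ymin=7, xmax=-1, ymax=20.192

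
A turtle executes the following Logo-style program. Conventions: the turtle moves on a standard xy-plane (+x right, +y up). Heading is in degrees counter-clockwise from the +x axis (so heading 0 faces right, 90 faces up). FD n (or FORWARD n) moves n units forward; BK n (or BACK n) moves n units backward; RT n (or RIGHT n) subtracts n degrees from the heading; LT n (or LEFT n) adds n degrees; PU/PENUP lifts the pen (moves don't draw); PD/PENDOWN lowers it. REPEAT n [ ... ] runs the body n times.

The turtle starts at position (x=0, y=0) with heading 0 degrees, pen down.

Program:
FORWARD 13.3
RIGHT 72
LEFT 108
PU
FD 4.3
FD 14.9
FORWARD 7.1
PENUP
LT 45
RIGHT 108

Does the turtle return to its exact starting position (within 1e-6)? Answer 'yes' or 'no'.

Executing turtle program step by step:
Start: pos=(0,0), heading=0, pen down
FD 13.3: (0,0) -> (13.3,0) [heading=0, draw]
RT 72: heading 0 -> 288
LT 108: heading 288 -> 36
PU: pen up
FD 4.3: (13.3,0) -> (16.779,2.527) [heading=36, move]
FD 14.9: (16.779,2.527) -> (28.833,11.285) [heading=36, move]
FD 7.1: (28.833,11.285) -> (34.577,15.459) [heading=36, move]
PU: pen up
LT 45: heading 36 -> 81
RT 108: heading 81 -> 333
Final: pos=(34.577,15.459), heading=333, 1 segment(s) drawn

Start position: (0, 0)
Final position: (34.577, 15.459)
Distance = 37.875; >= 1e-6 -> NOT closed

Answer: no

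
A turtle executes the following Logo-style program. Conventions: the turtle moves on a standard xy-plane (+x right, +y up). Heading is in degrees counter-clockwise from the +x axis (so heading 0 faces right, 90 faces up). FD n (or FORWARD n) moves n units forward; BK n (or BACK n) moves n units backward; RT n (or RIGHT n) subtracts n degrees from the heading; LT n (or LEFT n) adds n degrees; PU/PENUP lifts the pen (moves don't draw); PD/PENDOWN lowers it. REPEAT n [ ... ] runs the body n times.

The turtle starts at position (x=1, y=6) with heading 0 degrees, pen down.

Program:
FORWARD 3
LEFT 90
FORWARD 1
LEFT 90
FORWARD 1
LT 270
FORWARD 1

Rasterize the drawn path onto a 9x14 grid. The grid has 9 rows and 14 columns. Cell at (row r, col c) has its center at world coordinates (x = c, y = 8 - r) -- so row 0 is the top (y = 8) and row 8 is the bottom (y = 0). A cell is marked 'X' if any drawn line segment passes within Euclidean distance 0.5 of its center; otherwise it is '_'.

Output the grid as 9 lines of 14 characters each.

Segment 0: (1,6) -> (4,6)
Segment 1: (4,6) -> (4,7)
Segment 2: (4,7) -> (3,7)
Segment 3: (3,7) -> (3,8)

Answer: ___X__________
___XX_________
_XXXX_________
______________
______________
______________
______________
______________
______________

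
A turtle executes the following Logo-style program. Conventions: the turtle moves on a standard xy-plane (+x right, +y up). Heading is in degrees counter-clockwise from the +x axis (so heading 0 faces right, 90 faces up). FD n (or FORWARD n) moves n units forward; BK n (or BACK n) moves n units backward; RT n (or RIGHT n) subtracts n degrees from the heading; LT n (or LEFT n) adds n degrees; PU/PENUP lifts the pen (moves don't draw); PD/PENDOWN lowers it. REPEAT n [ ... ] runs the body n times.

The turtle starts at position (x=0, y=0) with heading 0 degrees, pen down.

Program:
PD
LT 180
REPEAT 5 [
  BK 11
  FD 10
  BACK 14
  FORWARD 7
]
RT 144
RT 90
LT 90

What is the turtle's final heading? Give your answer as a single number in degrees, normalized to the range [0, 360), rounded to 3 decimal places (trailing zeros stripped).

Answer: 36

Derivation:
Executing turtle program step by step:
Start: pos=(0,0), heading=0, pen down
PD: pen down
LT 180: heading 0 -> 180
REPEAT 5 [
  -- iteration 1/5 --
  BK 11: (0,0) -> (11,0) [heading=180, draw]
  FD 10: (11,0) -> (1,0) [heading=180, draw]
  BK 14: (1,0) -> (15,0) [heading=180, draw]
  FD 7: (15,0) -> (8,0) [heading=180, draw]
  -- iteration 2/5 --
  BK 11: (8,0) -> (19,0) [heading=180, draw]
  FD 10: (19,0) -> (9,0) [heading=180, draw]
  BK 14: (9,0) -> (23,0) [heading=180, draw]
  FD 7: (23,0) -> (16,0) [heading=180, draw]
  -- iteration 3/5 --
  BK 11: (16,0) -> (27,0) [heading=180, draw]
  FD 10: (27,0) -> (17,0) [heading=180, draw]
  BK 14: (17,0) -> (31,0) [heading=180, draw]
  FD 7: (31,0) -> (24,0) [heading=180, draw]
  -- iteration 4/5 --
  BK 11: (24,0) -> (35,0) [heading=180, draw]
  FD 10: (35,0) -> (25,0) [heading=180, draw]
  BK 14: (25,0) -> (39,0) [heading=180, draw]
  FD 7: (39,0) -> (32,0) [heading=180, draw]
  -- iteration 5/5 --
  BK 11: (32,0) -> (43,0) [heading=180, draw]
  FD 10: (43,0) -> (33,0) [heading=180, draw]
  BK 14: (33,0) -> (47,0) [heading=180, draw]
  FD 7: (47,0) -> (40,0) [heading=180, draw]
]
RT 144: heading 180 -> 36
RT 90: heading 36 -> 306
LT 90: heading 306 -> 36
Final: pos=(40,0), heading=36, 20 segment(s) drawn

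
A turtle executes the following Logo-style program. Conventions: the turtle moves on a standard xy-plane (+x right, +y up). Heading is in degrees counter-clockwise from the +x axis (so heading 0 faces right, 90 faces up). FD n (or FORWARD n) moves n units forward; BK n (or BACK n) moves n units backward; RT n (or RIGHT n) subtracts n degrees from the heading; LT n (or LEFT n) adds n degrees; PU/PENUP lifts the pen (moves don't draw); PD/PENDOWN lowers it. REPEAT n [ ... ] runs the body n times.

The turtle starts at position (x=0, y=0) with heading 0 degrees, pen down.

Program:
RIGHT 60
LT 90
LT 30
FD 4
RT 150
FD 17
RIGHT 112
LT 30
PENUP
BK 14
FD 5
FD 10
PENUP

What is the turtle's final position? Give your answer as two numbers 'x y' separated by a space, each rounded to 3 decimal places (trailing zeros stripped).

Executing turtle program step by step:
Start: pos=(0,0), heading=0, pen down
RT 60: heading 0 -> 300
LT 90: heading 300 -> 30
LT 30: heading 30 -> 60
FD 4: (0,0) -> (2,3.464) [heading=60, draw]
RT 150: heading 60 -> 270
FD 17: (2,3.464) -> (2,-13.536) [heading=270, draw]
RT 112: heading 270 -> 158
LT 30: heading 158 -> 188
PU: pen up
BK 14: (2,-13.536) -> (15.864,-11.587) [heading=188, move]
FD 5: (15.864,-11.587) -> (10.912,-12.283) [heading=188, move]
FD 10: (10.912,-12.283) -> (1.01,-13.675) [heading=188, move]
PU: pen up
Final: pos=(1.01,-13.675), heading=188, 2 segment(s) drawn

Answer: 1.01 -13.675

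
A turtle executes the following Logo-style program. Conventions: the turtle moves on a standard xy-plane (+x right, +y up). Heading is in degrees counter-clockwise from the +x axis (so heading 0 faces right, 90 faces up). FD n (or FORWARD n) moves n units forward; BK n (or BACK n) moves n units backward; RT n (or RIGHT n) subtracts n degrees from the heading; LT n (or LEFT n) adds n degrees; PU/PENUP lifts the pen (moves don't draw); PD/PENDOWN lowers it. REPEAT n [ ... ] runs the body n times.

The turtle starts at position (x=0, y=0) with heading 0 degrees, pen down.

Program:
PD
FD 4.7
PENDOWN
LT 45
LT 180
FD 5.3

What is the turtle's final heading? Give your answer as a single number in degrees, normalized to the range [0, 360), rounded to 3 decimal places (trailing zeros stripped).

Answer: 225

Derivation:
Executing turtle program step by step:
Start: pos=(0,0), heading=0, pen down
PD: pen down
FD 4.7: (0,0) -> (4.7,0) [heading=0, draw]
PD: pen down
LT 45: heading 0 -> 45
LT 180: heading 45 -> 225
FD 5.3: (4.7,0) -> (0.952,-3.748) [heading=225, draw]
Final: pos=(0.952,-3.748), heading=225, 2 segment(s) drawn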